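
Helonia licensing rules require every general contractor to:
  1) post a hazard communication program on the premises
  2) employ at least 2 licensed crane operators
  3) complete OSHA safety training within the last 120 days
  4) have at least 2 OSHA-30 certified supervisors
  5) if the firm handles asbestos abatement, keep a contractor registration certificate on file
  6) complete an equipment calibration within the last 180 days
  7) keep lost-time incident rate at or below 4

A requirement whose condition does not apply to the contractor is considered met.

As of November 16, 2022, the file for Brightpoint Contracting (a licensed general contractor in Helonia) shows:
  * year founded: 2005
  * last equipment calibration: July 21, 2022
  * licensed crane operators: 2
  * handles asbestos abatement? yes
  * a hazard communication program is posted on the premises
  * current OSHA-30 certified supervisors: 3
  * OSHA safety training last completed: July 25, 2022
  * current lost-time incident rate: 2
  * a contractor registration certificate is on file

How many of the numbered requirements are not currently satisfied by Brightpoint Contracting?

0

1. hazard communication program present → met
2. licensed crane operators 2 ≥ 2 → met
3. OSHA safety training 114 days ago vs limit 120 → met
4. OSHA-30 certified supervisors 3 ≥ 2 → met
5. condition 'handles asbestos abatement' holds; contractor registration certificate present → met
6. equipment calibration 118 days ago vs limit 180 → met
7. lost-time incident rate 2 ≤ 4 → met
Not met: 0 of 7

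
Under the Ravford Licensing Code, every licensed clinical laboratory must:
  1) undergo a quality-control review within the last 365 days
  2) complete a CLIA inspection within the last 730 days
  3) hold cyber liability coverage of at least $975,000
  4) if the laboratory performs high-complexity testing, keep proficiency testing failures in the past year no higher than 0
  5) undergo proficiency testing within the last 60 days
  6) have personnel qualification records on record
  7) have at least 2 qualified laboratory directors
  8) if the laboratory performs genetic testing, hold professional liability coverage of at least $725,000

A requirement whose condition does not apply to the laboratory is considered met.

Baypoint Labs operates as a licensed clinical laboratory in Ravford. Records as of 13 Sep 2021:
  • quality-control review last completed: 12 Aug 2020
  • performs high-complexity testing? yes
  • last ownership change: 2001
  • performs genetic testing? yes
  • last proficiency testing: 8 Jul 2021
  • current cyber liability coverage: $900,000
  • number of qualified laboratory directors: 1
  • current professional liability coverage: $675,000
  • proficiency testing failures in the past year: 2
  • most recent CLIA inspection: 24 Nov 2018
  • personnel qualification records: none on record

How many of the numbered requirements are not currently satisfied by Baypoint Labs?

1. quality-control review 397 days ago vs limit 365 → not met
2. CLIA inspection 1024 days ago vs limit 730 → not met
3. cyber liability coverage $900,000 < $975,000 → not met
4. condition 'performs high-complexity testing' holds; proficiency testing failures in the past year 2 > 0 → not met
5. proficiency testing 67 days ago vs limit 60 → not met
6. personnel qualification records absent → not met
7. qualified laboratory directors 1 < 2 → not met
8. condition 'performs genetic testing' holds; professional liability coverage $675,000 < $725,000 → not met
Not met: 8 of 8

8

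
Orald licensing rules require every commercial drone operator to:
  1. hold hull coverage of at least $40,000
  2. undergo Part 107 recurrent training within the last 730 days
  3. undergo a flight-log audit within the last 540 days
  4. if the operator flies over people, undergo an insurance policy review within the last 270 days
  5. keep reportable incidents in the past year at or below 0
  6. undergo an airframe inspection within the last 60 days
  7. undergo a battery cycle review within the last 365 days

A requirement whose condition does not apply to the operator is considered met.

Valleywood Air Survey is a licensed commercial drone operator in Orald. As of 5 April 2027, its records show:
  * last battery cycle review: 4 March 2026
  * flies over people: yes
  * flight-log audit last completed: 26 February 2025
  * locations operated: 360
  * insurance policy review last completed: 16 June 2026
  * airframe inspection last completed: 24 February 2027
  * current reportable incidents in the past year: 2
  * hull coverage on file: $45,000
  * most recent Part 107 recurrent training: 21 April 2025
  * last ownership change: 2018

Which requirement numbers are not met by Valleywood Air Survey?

3, 4, 5, 7

1. hull coverage $45,000 ≥ $40,000 → met
2. Part 107 recurrent training 714 days ago vs limit 730 → met
3. flight-log audit 768 days ago vs limit 540 → not met
4. condition 'flies over people' holds; insurance policy review 293 days ago vs limit 270 → not met
5. reportable incidents in the past year 2 > 0 → not met
6. airframe inspection 40 days ago vs limit 60 → met
7. battery cycle review 397 days ago vs limit 365 → not met
Not met: 3, 4, 5, 7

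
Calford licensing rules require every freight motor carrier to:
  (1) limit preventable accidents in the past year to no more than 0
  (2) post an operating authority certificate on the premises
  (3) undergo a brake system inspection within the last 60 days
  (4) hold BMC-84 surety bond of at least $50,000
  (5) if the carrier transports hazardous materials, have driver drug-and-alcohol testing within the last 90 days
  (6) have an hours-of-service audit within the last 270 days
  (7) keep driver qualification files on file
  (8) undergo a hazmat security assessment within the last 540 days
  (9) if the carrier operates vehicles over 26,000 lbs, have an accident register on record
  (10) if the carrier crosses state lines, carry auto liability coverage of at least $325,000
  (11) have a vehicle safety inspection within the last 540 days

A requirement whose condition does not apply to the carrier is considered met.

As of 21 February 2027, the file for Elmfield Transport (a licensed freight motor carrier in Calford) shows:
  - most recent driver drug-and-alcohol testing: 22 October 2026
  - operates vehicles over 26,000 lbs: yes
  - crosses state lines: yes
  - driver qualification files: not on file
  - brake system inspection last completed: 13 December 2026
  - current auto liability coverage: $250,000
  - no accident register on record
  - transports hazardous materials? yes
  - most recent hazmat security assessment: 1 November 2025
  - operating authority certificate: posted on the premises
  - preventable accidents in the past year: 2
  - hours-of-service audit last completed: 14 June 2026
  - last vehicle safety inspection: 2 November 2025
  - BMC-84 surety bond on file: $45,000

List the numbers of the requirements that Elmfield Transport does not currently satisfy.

1. preventable accidents in the past year 2 > 0 → not met
2. operating authority certificate present → met
3. brake system inspection 70 days ago vs limit 60 → not met
4. BMC-84 surety bond $45,000 < $50,000 → not met
5. condition 'transports hazardous materials' holds; driver drug-and-alcohol testing 122 days ago vs limit 90 → not met
6. hours-of-service audit 252 days ago vs limit 270 → met
7. driver qualification files absent → not met
8. hazmat security assessment 477 days ago vs limit 540 → met
9. condition 'operates vehicles over 26,000 lbs' holds; accident register absent → not met
10. condition 'crosses state lines' holds; auto liability coverage $250,000 < $325,000 → not met
11. vehicle safety inspection 476 days ago vs limit 540 → met
Not met: 1, 3, 4, 5, 7, 9, 10

1, 3, 4, 5, 7, 9, 10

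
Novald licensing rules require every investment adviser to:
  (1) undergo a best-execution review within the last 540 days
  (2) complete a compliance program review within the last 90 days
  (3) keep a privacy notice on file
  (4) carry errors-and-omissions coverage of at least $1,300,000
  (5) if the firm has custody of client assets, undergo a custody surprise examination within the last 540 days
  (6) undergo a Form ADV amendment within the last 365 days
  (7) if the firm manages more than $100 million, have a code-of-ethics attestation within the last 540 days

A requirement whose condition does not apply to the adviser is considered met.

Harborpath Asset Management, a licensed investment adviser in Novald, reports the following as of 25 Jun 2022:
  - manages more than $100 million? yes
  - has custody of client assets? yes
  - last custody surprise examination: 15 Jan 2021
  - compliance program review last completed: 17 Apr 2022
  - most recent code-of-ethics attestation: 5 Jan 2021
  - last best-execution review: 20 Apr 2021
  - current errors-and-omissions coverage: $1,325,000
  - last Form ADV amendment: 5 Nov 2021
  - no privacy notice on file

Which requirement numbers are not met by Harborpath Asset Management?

1. best-execution review 431 days ago vs limit 540 → met
2. compliance program review 69 days ago vs limit 90 → met
3. privacy notice absent → not met
4. errors-and-omissions coverage $1,325,000 ≥ $1,300,000 → met
5. condition 'has custody of client assets' holds; custody surprise examination 526 days ago vs limit 540 → met
6. Form ADV amendment 232 days ago vs limit 365 → met
7. condition 'manages more than $100 million' holds; code-of-ethics attestation 536 days ago vs limit 540 → met
Not met: 3

3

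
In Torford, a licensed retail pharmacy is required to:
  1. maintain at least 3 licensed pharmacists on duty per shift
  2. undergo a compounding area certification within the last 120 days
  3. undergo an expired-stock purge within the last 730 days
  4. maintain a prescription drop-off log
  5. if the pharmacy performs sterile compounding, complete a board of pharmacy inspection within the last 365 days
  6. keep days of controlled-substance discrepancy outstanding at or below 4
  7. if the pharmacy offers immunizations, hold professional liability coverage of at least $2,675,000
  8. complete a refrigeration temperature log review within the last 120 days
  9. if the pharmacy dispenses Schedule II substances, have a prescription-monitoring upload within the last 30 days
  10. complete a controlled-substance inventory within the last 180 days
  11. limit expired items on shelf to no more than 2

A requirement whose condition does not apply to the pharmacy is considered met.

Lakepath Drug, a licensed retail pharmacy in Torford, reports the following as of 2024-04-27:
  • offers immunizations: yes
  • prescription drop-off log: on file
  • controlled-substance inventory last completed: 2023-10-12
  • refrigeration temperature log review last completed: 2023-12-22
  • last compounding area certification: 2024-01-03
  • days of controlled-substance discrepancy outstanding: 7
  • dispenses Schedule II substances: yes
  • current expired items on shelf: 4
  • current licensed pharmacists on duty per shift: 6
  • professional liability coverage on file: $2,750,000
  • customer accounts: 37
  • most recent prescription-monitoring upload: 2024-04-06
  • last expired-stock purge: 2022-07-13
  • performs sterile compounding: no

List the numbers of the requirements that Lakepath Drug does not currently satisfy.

6, 8, 10, 11

1. licensed pharmacists on duty per shift 6 ≥ 3 → met
2. compounding area certification 115 days ago vs limit 120 → met
3. expired-stock purge 654 days ago vs limit 730 → met
4. prescription drop-off log present → met
5. condition 'performs sterile compounding' does not hold → requirement n/a → met
6. days of controlled-substance discrepancy outstanding 7 > 4 → not met
7. condition 'offers immunizations' holds; professional liability coverage $2,750,000 ≥ $2,675,000 → met
8. refrigeration temperature log review 127 days ago vs limit 120 → not met
9. condition 'dispenses Schedule II substances' holds; prescription-monitoring upload 21 days ago vs limit 30 → met
10. controlled-substance inventory 198 days ago vs limit 180 → not met
11. expired items on shelf 4 > 2 → not met
Not met: 6, 8, 10, 11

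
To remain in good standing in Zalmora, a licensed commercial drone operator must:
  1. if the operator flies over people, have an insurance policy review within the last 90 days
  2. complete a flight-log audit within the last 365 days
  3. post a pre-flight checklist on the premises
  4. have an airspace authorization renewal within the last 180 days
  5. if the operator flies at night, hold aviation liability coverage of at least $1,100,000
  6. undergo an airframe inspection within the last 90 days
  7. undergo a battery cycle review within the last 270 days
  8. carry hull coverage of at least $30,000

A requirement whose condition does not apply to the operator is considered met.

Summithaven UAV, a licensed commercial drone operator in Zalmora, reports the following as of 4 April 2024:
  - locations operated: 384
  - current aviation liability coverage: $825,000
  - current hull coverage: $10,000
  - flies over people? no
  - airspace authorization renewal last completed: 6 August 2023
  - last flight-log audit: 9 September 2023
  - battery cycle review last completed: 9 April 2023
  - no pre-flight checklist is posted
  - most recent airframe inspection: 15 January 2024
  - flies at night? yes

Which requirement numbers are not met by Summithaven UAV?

3, 4, 5, 7, 8

1. condition 'flies over people' does not hold → requirement n/a → met
2. flight-log audit 208 days ago vs limit 365 → met
3. pre-flight checklist absent → not met
4. airspace authorization renewal 242 days ago vs limit 180 → not met
5. condition 'flies at night' holds; aviation liability coverage $825,000 < $1,100,000 → not met
6. airframe inspection 80 days ago vs limit 90 → met
7. battery cycle review 361 days ago vs limit 270 → not met
8. hull coverage $10,000 < $30,000 → not met
Not met: 3, 4, 5, 7, 8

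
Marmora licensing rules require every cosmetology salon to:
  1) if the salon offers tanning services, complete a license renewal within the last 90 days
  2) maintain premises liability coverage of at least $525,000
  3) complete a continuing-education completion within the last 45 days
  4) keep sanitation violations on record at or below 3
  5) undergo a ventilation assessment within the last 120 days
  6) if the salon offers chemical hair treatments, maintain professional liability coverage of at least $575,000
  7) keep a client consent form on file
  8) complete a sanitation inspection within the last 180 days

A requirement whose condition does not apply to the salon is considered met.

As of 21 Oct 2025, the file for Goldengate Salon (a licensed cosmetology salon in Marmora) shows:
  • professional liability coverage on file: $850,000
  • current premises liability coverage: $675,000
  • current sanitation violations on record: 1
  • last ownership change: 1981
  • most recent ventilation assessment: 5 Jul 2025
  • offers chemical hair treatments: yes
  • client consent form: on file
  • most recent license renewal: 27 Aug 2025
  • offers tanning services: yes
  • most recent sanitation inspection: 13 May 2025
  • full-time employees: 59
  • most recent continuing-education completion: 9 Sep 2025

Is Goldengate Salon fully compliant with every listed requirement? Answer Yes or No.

1. condition 'offers tanning services' holds; license renewal 55 days ago vs limit 90 → met
2. premises liability coverage $675,000 ≥ $525,000 → met
3. continuing-education completion 42 days ago vs limit 45 → met
4. sanitation violations on record 1 ≤ 3 → met
5. ventilation assessment 108 days ago vs limit 120 → met
6. condition 'offers chemical hair treatments' holds; professional liability coverage $850,000 ≥ $575,000 → met
7. client consent form present → met
8. sanitation inspection 161 days ago vs limit 180 → met
All met.

Yes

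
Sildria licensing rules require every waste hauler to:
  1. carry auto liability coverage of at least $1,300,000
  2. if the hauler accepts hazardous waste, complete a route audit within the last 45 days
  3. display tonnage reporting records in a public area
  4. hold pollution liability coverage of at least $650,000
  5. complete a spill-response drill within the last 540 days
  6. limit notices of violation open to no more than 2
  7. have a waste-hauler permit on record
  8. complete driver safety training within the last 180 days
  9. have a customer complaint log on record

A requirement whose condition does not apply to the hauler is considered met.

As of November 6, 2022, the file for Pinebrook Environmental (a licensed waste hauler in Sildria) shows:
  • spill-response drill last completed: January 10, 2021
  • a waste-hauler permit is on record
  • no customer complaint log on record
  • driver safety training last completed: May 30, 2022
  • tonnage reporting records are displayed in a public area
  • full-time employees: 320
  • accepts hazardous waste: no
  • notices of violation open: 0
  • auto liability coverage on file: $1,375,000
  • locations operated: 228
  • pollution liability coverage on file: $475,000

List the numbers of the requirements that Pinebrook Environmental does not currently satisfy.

4, 5, 9

1. auto liability coverage $1,375,000 ≥ $1,300,000 → met
2. condition 'accepts hazardous waste' does not hold → requirement n/a → met
3. tonnage reporting records present → met
4. pollution liability coverage $475,000 < $650,000 → not met
5. spill-response drill 665 days ago vs limit 540 → not met
6. notices of violation open 0 ≤ 2 → met
7. waste-hauler permit present → met
8. driver safety training 160 days ago vs limit 180 → met
9. customer complaint log absent → not met
Not met: 4, 5, 9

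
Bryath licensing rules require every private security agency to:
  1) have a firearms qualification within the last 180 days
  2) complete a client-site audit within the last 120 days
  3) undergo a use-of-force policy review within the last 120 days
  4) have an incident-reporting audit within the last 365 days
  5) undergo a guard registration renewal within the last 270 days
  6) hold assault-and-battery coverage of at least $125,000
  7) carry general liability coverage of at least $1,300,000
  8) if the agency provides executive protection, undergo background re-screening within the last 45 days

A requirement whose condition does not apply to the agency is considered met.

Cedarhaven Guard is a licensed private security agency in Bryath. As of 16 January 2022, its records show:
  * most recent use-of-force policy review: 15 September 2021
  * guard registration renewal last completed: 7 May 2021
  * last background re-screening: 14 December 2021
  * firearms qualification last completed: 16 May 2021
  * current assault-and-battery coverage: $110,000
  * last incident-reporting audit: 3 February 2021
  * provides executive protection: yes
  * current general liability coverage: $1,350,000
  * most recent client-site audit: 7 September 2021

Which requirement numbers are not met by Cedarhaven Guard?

1. firearms qualification 245 days ago vs limit 180 → not met
2. client-site audit 131 days ago vs limit 120 → not met
3. use-of-force policy review 123 days ago vs limit 120 → not met
4. incident-reporting audit 347 days ago vs limit 365 → met
5. guard registration renewal 254 days ago vs limit 270 → met
6. assault-and-battery coverage $110,000 < $125,000 → not met
7. general liability coverage $1,350,000 ≥ $1,300,000 → met
8. condition 'provides executive protection' holds; background re-screening 33 days ago vs limit 45 → met
Not met: 1, 2, 3, 6

1, 2, 3, 6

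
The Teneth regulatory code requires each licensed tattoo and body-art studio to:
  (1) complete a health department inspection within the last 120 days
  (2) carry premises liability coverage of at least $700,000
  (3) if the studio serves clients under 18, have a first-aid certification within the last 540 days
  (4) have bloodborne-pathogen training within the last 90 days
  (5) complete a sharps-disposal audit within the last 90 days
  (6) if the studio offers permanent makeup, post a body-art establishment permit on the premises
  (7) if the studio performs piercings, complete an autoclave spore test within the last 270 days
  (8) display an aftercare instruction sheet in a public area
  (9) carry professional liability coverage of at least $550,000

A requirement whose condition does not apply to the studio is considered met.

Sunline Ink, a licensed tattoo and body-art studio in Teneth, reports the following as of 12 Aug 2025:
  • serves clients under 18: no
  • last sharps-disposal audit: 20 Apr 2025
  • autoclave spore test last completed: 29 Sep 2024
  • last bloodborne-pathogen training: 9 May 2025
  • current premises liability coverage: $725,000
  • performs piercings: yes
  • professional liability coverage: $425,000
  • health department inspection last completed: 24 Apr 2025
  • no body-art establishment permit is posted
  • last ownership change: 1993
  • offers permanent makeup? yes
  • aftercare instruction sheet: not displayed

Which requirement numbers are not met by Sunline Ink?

4, 5, 6, 7, 8, 9

1. health department inspection 110 days ago vs limit 120 → met
2. premises liability coverage $725,000 ≥ $700,000 → met
3. condition 'serves clients under 18' does not hold → requirement n/a → met
4. bloodborne-pathogen training 95 days ago vs limit 90 → not met
5. sharps-disposal audit 114 days ago vs limit 90 → not met
6. condition 'offers permanent makeup' holds; body-art establishment permit absent → not met
7. condition 'performs piercings' holds; autoclave spore test 317 days ago vs limit 270 → not met
8. aftercare instruction sheet absent → not met
9. professional liability coverage $425,000 < $550,000 → not met
Not met: 4, 5, 6, 7, 8, 9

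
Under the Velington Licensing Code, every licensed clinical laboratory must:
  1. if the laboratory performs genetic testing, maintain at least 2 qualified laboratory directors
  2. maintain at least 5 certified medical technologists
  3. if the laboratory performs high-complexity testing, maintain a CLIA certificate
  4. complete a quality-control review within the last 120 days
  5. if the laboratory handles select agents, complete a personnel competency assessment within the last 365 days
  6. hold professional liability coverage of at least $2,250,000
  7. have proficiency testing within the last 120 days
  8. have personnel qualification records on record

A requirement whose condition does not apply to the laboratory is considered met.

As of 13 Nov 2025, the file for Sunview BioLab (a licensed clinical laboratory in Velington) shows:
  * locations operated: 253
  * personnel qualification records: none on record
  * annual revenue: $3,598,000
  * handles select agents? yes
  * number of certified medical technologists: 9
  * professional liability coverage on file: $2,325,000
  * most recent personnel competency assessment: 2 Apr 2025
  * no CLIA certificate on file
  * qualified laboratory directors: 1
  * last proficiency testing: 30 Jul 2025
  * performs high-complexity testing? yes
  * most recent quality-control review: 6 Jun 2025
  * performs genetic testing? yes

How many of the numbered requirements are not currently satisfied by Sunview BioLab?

4

1. condition 'performs genetic testing' holds; qualified laboratory directors 1 < 2 → not met
2. certified medical technologists 9 ≥ 5 → met
3. condition 'performs high-complexity testing' holds; CLIA certificate absent → not met
4. quality-control review 160 days ago vs limit 120 → not met
5. condition 'handles select agents' holds; personnel competency assessment 225 days ago vs limit 365 → met
6. professional liability coverage $2,325,000 ≥ $2,250,000 → met
7. proficiency testing 106 days ago vs limit 120 → met
8. personnel qualification records absent → not met
Not met: 4 of 8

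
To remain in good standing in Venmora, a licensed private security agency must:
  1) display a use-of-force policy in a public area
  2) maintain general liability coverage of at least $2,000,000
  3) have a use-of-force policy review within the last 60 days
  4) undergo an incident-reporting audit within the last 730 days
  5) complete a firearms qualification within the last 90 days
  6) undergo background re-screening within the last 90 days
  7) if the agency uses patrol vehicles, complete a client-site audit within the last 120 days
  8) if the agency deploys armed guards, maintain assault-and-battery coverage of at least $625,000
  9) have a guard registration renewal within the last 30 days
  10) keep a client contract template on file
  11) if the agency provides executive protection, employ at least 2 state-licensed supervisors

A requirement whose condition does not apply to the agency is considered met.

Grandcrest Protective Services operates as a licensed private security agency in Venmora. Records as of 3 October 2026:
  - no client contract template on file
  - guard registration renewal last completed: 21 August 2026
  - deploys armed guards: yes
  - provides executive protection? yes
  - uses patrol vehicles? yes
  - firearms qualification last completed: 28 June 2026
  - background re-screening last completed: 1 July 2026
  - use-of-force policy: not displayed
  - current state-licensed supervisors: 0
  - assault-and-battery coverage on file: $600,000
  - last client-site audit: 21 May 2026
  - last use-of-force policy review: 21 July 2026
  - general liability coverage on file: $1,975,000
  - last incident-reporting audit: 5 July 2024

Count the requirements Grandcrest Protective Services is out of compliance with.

1. use-of-force policy absent → not met
2. general liability coverage $1,975,000 < $2,000,000 → not met
3. use-of-force policy review 74 days ago vs limit 60 → not met
4. incident-reporting audit 820 days ago vs limit 730 → not met
5. firearms qualification 97 days ago vs limit 90 → not met
6. background re-screening 94 days ago vs limit 90 → not met
7. condition 'uses patrol vehicles' holds; client-site audit 135 days ago vs limit 120 → not met
8. condition 'deploys armed guards' holds; assault-and-battery coverage $600,000 < $625,000 → not met
9. guard registration renewal 43 days ago vs limit 30 → not met
10. client contract template absent → not met
11. condition 'provides executive protection' holds; state-licensed supervisors 0 < 2 → not met
Not met: 11 of 11

11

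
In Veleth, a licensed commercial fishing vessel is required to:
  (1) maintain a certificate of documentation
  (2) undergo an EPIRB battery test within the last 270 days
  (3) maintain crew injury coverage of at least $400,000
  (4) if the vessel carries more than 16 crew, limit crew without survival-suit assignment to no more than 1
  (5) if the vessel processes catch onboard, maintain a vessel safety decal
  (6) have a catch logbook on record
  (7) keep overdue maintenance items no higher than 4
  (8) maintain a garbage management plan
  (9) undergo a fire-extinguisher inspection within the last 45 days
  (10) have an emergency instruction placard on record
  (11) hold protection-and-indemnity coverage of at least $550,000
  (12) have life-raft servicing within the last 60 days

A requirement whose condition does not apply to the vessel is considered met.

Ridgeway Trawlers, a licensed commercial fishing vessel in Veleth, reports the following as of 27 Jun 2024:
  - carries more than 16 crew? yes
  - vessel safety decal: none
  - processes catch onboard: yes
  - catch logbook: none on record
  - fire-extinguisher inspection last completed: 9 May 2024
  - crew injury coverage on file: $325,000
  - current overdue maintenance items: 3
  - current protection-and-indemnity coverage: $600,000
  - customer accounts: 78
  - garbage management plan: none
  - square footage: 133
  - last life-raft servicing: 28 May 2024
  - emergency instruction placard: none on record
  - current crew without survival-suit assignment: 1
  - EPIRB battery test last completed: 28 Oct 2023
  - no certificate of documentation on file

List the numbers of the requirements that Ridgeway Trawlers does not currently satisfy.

1, 3, 5, 6, 8, 9, 10

1. certificate of documentation absent → not met
2. EPIRB battery test 243 days ago vs limit 270 → met
3. crew injury coverage $325,000 < $400,000 → not met
4. condition 'carries more than 16 crew' holds; crew without survival-suit assignment 1 ≤ 1 → met
5. condition 'processes catch onboard' holds; vessel safety decal absent → not met
6. catch logbook absent → not met
7. overdue maintenance items 3 ≤ 4 → met
8. garbage management plan absent → not met
9. fire-extinguisher inspection 49 days ago vs limit 45 → not met
10. emergency instruction placard absent → not met
11. protection-and-indemnity coverage $600,000 ≥ $550,000 → met
12. life-raft servicing 30 days ago vs limit 60 → met
Not met: 1, 3, 5, 6, 8, 9, 10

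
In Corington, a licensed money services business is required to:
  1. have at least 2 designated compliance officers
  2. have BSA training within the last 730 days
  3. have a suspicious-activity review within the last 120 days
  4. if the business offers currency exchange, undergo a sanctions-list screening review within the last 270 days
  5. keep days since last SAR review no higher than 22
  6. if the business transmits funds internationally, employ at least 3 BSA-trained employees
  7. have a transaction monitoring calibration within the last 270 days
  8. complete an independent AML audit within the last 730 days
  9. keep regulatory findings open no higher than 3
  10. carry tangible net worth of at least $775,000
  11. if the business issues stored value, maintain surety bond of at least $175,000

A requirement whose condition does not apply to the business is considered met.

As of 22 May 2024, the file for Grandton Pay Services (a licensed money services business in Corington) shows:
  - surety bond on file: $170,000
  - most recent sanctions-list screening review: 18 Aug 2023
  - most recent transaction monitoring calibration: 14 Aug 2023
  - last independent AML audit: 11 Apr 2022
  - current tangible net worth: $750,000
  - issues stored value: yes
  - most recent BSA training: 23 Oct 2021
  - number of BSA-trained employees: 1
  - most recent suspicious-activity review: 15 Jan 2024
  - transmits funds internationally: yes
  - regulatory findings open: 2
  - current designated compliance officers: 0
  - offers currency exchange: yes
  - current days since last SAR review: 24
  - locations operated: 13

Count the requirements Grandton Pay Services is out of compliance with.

1. designated compliance officers 0 < 2 → not met
2. BSA training 942 days ago vs limit 730 → not met
3. suspicious-activity review 128 days ago vs limit 120 → not met
4. condition 'offers currency exchange' holds; sanctions-list screening review 278 days ago vs limit 270 → not met
5. days since last SAR review 24 > 22 → not met
6. condition 'transmits funds internationally' holds; BSA-trained employees 1 < 3 → not met
7. transaction monitoring calibration 282 days ago vs limit 270 → not met
8. independent AML audit 772 days ago vs limit 730 → not met
9. regulatory findings open 2 ≤ 3 → met
10. tangible net worth $750,000 < $775,000 → not met
11. condition 'issues stored value' holds; surety bond $170,000 < $175,000 → not met
Not met: 10 of 11

10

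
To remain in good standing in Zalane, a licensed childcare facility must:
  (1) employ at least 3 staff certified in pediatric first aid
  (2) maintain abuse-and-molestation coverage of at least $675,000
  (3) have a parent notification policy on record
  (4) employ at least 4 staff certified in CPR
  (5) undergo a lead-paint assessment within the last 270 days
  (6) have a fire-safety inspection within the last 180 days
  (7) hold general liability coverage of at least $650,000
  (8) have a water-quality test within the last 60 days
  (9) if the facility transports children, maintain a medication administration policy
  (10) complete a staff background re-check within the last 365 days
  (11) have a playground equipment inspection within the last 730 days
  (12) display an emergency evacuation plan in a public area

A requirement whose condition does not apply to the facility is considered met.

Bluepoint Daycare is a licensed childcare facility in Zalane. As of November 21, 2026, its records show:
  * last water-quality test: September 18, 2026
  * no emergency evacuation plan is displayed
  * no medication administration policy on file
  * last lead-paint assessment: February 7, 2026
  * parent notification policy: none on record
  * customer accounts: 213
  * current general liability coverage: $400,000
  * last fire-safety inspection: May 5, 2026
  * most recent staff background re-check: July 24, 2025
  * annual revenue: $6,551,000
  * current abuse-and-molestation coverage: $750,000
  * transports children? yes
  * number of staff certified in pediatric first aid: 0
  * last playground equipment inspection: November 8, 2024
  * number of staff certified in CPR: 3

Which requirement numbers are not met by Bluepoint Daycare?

1, 3, 4, 5, 6, 7, 8, 9, 10, 11, 12

1. staff certified in pediatric first aid 0 < 3 → not met
2. abuse-and-molestation coverage $750,000 ≥ $675,000 → met
3. parent notification policy absent → not met
4. staff certified in CPR 3 < 4 → not met
5. lead-paint assessment 287 days ago vs limit 270 → not met
6. fire-safety inspection 200 days ago vs limit 180 → not met
7. general liability coverage $400,000 < $650,000 → not met
8. water-quality test 64 days ago vs limit 60 → not met
9. condition 'transports children' holds; medication administration policy absent → not met
10. staff background re-check 485 days ago vs limit 365 → not met
11. playground equipment inspection 743 days ago vs limit 730 → not met
12. emergency evacuation plan absent → not met
Not met: 1, 3, 4, 5, 6, 7, 8, 9, 10, 11, 12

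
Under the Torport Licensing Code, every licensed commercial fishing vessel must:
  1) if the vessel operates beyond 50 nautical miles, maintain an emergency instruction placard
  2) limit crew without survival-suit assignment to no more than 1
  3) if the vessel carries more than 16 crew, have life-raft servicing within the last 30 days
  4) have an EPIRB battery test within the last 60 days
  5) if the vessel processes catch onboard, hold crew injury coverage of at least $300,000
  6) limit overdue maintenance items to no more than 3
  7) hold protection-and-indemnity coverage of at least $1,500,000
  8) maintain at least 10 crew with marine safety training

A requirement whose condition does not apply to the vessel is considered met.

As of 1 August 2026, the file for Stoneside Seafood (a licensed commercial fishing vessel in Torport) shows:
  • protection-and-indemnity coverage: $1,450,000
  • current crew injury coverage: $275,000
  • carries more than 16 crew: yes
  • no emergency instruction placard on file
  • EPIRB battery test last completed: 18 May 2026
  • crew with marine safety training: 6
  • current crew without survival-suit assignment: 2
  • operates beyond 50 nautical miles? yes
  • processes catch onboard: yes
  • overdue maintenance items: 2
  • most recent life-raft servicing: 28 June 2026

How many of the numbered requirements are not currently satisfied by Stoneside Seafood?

7

1. condition 'operates beyond 50 nautical miles' holds; emergency instruction placard absent → not met
2. crew without survival-suit assignment 2 > 1 → not met
3. condition 'carries more than 16 crew' holds; life-raft servicing 34 days ago vs limit 30 → not met
4. EPIRB battery test 75 days ago vs limit 60 → not met
5. condition 'processes catch onboard' holds; crew injury coverage $275,000 < $300,000 → not met
6. overdue maintenance items 2 ≤ 3 → met
7. protection-and-indemnity coverage $1,450,000 < $1,500,000 → not met
8. crew with marine safety training 6 < 10 → not met
Not met: 7 of 8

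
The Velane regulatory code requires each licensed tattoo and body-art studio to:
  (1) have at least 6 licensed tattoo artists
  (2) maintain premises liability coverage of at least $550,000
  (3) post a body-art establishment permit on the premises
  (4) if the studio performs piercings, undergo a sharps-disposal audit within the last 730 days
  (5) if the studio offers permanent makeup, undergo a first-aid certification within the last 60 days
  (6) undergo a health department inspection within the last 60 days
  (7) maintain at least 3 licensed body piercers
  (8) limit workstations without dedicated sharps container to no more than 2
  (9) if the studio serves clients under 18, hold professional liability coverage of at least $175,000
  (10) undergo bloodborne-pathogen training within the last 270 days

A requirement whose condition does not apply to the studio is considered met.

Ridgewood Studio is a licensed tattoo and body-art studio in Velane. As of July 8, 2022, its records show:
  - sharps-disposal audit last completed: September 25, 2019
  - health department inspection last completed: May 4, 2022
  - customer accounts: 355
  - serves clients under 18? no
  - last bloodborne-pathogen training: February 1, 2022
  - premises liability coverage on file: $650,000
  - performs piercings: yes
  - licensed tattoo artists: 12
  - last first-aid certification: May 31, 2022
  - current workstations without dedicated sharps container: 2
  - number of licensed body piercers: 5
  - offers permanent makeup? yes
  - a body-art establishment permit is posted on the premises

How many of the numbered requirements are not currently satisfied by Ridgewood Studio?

1. licensed tattoo artists 12 ≥ 6 → met
2. premises liability coverage $650,000 ≥ $550,000 → met
3. body-art establishment permit present → met
4. condition 'performs piercings' holds; sharps-disposal audit 1017 days ago vs limit 730 → not met
5. condition 'offers permanent makeup' holds; first-aid certification 38 days ago vs limit 60 → met
6. health department inspection 65 days ago vs limit 60 → not met
7. licensed body piercers 5 ≥ 3 → met
8. workstations without dedicated sharps container 2 ≤ 2 → met
9. condition 'serves clients under 18' does not hold → requirement n/a → met
10. bloodborne-pathogen training 157 days ago vs limit 270 → met
Not met: 2 of 10

2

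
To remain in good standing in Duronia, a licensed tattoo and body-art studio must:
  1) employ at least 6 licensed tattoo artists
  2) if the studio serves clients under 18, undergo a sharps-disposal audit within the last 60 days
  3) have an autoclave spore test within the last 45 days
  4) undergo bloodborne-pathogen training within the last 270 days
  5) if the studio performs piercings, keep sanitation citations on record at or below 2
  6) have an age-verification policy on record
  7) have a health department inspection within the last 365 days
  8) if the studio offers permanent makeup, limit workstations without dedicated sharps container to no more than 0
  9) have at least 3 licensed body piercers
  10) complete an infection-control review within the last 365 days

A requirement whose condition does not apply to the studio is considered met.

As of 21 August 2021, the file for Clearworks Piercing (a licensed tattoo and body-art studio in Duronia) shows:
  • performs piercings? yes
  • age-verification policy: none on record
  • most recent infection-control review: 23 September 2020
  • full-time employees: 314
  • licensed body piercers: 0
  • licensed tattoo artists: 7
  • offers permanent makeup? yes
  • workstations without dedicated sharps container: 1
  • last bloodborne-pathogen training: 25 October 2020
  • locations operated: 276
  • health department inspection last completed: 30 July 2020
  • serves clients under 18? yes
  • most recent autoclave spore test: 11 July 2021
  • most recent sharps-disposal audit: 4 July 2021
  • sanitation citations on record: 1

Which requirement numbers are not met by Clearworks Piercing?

4, 6, 7, 8, 9

1. licensed tattoo artists 7 ≥ 6 → met
2. condition 'serves clients under 18' holds; sharps-disposal audit 48 days ago vs limit 60 → met
3. autoclave spore test 41 days ago vs limit 45 → met
4. bloodborne-pathogen training 300 days ago vs limit 270 → not met
5. condition 'performs piercings' holds; sanitation citations on record 1 ≤ 2 → met
6. age-verification policy absent → not met
7. health department inspection 387 days ago vs limit 365 → not met
8. condition 'offers permanent makeup' holds; workstations without dedicated sharps container 1 > 0 → not met
9. licensed body piercers 0 < 3 → not met
10. infection-control review 332 days ago vs limit 365 → met
Not met: 4, 6, 7, 8, 9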